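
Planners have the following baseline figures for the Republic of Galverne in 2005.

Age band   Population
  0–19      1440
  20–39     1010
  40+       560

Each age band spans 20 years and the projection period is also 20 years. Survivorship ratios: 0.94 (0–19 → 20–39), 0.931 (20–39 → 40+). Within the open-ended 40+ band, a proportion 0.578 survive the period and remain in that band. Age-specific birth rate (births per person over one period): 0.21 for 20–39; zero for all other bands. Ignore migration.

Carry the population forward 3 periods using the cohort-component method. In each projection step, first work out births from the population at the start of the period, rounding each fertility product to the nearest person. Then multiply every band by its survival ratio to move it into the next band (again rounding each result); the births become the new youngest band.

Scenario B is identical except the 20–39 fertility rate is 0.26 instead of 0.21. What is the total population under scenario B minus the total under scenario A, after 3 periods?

131

Call the groups 1 to 3, youngest first.
After projecting period 1:
Births: 1010 × 0.21 = 212
Group 2: 1440 × 0.94 = 1354
Group 3: 1010 × 0.931 + 560 × 0.578 = 940 + 324 = 1264
→ [212, 1354, 1264]
After projecting period 2:
Births: 1354 × 0.21 = 284
Group 2: 212 × 0.94 = 199
Group 3: 1354 × 0.931 + 1264 × 0.578 = 1261 + 731 = 1992
→ [284, 199, 1992]
After projecting period 3:
Births: 199 × 0.21 = 42
Group 2: 284 × 0.94 = 267
Group 3: 199 × 0.931 + 1992 × 0.578 = 185 + 1151 = 1336
→ [42, 267, 1336]
Scenario A total after 3 periods: 1645
Scenario B projection —
After projecting period 1:
Births: 1010 × 0.26 = 263
Group 2: 1440 × 0.94 = 1354
Group 3: 1010 × 0.931 + 560 × 0.578 = 940 + 324 = 1264
→ [263, 1354, 1264]
After projecting period 2:
Births: 1354 × 0.26 = 352
Group 2: 263 × 0.94 = 247
Group 3: 1354 × 0.931 + 1264 × 0.578 = 1261 + 731 = 1992
→ [352, 247, 1992]
After projecting period 3:
Births: 247 × 0.26 = 64
Group 2: 352 × 0.94 = 331
Group 3: 247 × 0.931 + 1992 × 0.578 = 230 + 1151 = 1381
→ [64, 331, 1381]
Scenario B total after 3 periods: 1776
Difference B − A = 1776 − 1645 = 131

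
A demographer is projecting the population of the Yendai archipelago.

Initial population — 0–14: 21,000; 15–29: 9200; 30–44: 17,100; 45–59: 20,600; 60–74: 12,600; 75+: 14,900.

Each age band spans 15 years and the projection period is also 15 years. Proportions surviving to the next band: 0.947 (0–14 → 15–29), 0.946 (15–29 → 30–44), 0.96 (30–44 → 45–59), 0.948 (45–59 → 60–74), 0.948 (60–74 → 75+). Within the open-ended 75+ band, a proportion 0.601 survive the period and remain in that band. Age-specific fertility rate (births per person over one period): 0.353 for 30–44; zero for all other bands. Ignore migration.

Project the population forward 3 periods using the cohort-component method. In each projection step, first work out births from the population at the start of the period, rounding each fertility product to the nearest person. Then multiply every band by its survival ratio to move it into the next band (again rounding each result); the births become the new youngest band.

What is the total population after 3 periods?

74366

— Period 1 —
Births: 17100 * 0.353 = 6036
15–29: 21000 * 0.947 = 19887
30–44: 9200 * 0.946 = 8703
45–59: 17100 * 0.96 = 16416
60–74: 20600 * 0.948 = 19529
75+: 12600 * 0.948 + 14900 * 0.601 = 11945 + 8955 = 20900
→ [6036, 19887, 8703, 16416, 19529, 20900]
— Period 2 —
Births: 8703 * 0.353 = 3072
15–29: 6036 * 0.947 = 5716
30–44: 19887 * 0.946 = 18813
45–59: 8703 * 0.96 = 8355
60–74: 16416 * 0.948 = 15562
75+: 19529 * 0.948 + 20900 * 0.601 = 18513 + 12561 = 31074
→ [3072, 5716, 18813, 8355, 15562, 31074]
— Period 3 —
Births: 18813 * 0.353 = 6641
15–29: 3072 * 0.947 = 2909
30–44: 5716 * 0.946 = 5407
45–59: 18813 * 0.96 = 18060
60–74: 8355 * 0.948 = 7921
75+: 15562 * 0.948 + 31074 * 0.601 = 14753 + 18675 = 33428
→ [6641, 2909, 5407, 18060, 7921, 33428]
Total after period 3: 6641 + 2909 + 5407 + 18060 + 7921 + 33428 = 74366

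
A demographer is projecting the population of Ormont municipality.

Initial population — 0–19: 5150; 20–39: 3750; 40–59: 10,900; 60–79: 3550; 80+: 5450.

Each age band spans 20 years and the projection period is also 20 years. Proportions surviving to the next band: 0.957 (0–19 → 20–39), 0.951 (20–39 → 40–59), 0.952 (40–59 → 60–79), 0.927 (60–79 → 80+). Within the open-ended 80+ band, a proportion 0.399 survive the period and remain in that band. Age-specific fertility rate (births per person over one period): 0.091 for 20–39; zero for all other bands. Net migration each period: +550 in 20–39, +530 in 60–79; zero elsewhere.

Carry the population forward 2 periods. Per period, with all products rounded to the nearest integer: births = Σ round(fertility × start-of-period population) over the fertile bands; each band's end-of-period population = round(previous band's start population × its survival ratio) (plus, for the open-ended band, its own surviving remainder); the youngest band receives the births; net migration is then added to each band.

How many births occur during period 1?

341

After projecting period 1:
Births: 3750 * 0.091 = 341
20–39: 5150 * 0.957 = 4929
40–59: 3750 * 0.951 = 3566
60–79: 10900 * 0.952 = 10377
80+: 3550 * 0.927 + 5450 * 0.399 = 3291 + 2175 = 5466
Net migration: 20–39 + 550 → 5479; 60–79 + 530 → 10907
End of period: [341, 5479, 3566, 10907, 5466]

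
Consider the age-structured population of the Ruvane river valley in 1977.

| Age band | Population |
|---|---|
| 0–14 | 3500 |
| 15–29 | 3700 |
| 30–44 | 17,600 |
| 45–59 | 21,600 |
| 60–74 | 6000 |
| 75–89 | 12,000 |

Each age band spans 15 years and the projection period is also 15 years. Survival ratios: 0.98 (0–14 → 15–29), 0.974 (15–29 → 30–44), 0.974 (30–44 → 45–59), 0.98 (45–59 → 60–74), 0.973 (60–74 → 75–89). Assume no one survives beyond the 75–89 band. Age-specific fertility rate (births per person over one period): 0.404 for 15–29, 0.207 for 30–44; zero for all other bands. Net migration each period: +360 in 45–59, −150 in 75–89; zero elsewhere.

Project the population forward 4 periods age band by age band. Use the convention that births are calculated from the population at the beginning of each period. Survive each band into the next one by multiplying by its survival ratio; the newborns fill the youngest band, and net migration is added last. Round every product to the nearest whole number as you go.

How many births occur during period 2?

Period 1:
Births: 3700 * 0.404 = 1495, 17600 * 0.207 = 3643 — total 5138
15–29: 3500 * 0.98 = 3430
30–44: 3700 * 0.974 = 3604
45–59: 17600 * 0.974 = 17142
60–74: 21600 * 0.98 = 21168
75–89: 6000 * 0.973 = 5838
Net migration: 45–59 + 360 → 17502; 75–89 − 150 → 5688
Giving 5138 / 3430 / 3604 / 17502 / 21168 / 5688.
Period 2:
Births: 3430 * 0.404 = 1386, 3604 * 0.207 = 746 — total 2132
15–29: 5138 * 0.98 = 5035
30–44: 3430 * 0.974 = 3341
45–59: 3604 * 0.974 = 3510
60–74: 17502 * 0.98 = 17152
75–89: 21168 * 0.973 = 20596
Net migration: 45–59 + 360 → 3870; 75–89 − 150 → 20446
Giving 2132 / 5035 / 3341 / 3870 / 17152 / 20446.

2132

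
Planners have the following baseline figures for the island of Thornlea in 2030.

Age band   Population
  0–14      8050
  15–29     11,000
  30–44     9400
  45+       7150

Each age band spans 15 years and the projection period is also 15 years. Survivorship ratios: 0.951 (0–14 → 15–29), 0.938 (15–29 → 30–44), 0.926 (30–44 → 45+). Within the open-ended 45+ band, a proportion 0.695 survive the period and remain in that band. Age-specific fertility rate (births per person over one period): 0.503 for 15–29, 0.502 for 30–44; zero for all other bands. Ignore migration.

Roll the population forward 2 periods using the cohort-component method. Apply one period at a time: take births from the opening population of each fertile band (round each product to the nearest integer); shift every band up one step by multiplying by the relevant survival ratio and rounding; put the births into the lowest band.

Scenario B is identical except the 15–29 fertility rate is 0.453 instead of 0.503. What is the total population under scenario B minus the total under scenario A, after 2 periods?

Period 1:
Births: 11000 × 0.503 = 5533  |  9400 × 0.502 = 4719 ⇒ total 10252
15–29: 8050 × 0.951 = 7656
30–44: 11000 × 0.938 = 10318
45+: 9400 × 0.926 + 7150 × 0.695 = 8704 + 4969 = 13673
End of period: [10252, 7656, 10318, 13673]
Period 2:
Births: 7656 × 0.503 = 3851  |  10318 × 0.502 = 5180 ⇒ total 9031
15–29: 10252 × 0.951 = 9750
30–44: 7656 × 0.938 = 7181
45+: 10318 × 0.926 + 13673 × 0.695 = 9554 + 9503 = 19057
End of period: [9031, 9750, 7181, 19057]
Scenario A total after 2 periods: 45019
Scenario B projection —
Period 1:
Births: 11000 × 0.453 = 4983  |  9400 × 0.502 = 4719 ⇒ total 9702
15–29: 8050 × 0.951 = 7656
30–44: 11000 × 0.938 = 10318
45+: 9400 × 0.926 + 7150 × 0.695 = 8704 + 4969 = 13673
End of period: [9702, 7656, 10318, 13673]
Period 2:
Births: 7656 × 0.453 = 3468  |  10318 × 0.502 = 5180 ⇒ total 8648
15–29: 9702 × 0.951 = 9227
30–44: 7656 × 0.938 = 7181
45+: 10318 × 0.926 + 13673 × 0.695 = 9554 + 9503 = 19057
End of period: [8648, 9227, 7181, 19057]
Scenario B total after 2 periods: 44113
Difference B − A = 44113 − 45019 = -906

-906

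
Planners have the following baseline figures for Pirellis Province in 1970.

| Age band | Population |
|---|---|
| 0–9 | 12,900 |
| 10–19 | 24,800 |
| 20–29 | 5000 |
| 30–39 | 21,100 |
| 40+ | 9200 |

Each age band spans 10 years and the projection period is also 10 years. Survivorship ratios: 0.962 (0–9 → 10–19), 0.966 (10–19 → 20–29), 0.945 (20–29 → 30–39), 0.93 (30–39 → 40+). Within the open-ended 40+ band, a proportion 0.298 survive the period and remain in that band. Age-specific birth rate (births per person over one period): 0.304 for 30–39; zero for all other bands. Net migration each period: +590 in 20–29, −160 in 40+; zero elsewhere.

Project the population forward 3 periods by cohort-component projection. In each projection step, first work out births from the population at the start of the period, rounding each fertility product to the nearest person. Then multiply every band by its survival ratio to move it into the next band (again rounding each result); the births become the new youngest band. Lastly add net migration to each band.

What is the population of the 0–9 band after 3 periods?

7052

After projecting period 1:
Births: 21100 × 0.304 = 6414
10–19: 12900 × 0.962 = 12410
20–29: 24800 × 0.966 = 23957
30–39: 5000 × 0.945 = 4725
40+: 21100 × 0.93 + 9200 × 0.298 = 19623 + 2742 = 22365
Net migration: 20–29 + 590 → 24547; 40+ − 160 → 22205
End of period: [6414, 12410, 24547, 4725, 22205]
After projecting period 2:
Births: 4725 × 0.304 = 1436
10–19: 6414 × 0.962 = 6170
20–29: 12410 × 0.966 = 11988
30–39: 24547 × 0.945 = 23197
40+: 4725 × 0.93 + 22205 × 0.298 = 4394 + 6617 = 11011
Net migration: 20–29 + 590 → 12578; 40+ − 160 → 10851
End of period: [1436, 6170, 12578, 23197, 10851]
After projecting period 3:
Births: 23197 × 0.304 = 7052
10–19: 1436 × 0.962 = 1381
20–29: 6170 × 0.966 = 5960
30–39: 12578 × 0.945 = 11886
40+: 23197 × 0.93 + 10851 × 0.298 = 21573 + 3234 = 24807
Net migration: 20–29 + 590 → 6550; 40+ − 160 → 24647
End of period: [7052, 1381, 6550, 11886, 24647]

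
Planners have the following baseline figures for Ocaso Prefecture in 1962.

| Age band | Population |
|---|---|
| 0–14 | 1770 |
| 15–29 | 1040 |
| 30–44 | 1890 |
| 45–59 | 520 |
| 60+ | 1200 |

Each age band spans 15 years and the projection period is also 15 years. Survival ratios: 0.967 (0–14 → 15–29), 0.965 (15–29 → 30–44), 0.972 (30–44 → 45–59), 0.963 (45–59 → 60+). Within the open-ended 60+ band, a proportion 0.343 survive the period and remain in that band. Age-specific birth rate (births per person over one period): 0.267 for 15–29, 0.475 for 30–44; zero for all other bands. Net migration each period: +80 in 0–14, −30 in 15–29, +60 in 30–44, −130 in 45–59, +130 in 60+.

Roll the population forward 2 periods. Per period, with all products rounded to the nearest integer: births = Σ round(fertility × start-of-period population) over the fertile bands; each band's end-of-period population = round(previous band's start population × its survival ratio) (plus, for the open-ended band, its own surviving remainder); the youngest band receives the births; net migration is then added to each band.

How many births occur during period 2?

954

Numbering the groups 1..5 from youngest to oldest:
Period 1.
Births: 1040 × 0.267 = 278, 1890 × 0.475 = 898 ⇒ total 1176
Group 2: 1770 × 0.967 = 1712
Group 3: 1040 × 0.965 = 1004
Group 4: 1890 × 0.972 = 1837
Group 5: 520 × 0.963 + 1200 × 0.343 = 501 + 412 = 913
Net migration: Group 1 + 80 → 1256; Group 2 − 30 → 1682; Group 3 + 60 → 1064; Group 4 − 130 → 1707; Group 5 + 130 → 1043
→ [1256, 1682, 1064, 1707, 1043]
Period 2.
Births: 1682 × 0.267 = 449, 1064 × 0.475 = 505 ⇒ total 954
Group 2: 1256 × 0.967 = 1215
Group 3: 1682 × 0.965 = 1623
Group 4: 1064 × 0.972 = 1034
Group 5: 1707 × 0.963 + 1043 × 0.343 = 1644 + 358 = 2002
Net migration: Group 1 + 80 → 1034; Group 2 − 30 → 1185; Group 3 + 60 → 1683; Group 4 − 130 → 904; Group 5 + 130 → 2132
→ [1034, 1185, 1683, 904, 2132]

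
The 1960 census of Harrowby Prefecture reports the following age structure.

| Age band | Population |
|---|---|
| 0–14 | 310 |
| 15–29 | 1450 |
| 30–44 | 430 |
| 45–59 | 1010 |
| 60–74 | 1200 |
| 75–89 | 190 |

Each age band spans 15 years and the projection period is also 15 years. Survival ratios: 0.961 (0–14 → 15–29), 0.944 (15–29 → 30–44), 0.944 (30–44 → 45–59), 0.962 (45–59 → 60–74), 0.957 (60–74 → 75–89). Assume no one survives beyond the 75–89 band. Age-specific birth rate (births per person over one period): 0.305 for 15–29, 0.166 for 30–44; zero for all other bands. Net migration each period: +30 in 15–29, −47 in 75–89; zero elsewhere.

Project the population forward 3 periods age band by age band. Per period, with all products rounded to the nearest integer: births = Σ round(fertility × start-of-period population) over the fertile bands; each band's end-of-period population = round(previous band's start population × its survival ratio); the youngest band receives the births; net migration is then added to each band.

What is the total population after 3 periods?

After projecting period 1:
Births: 1450 × 0.305 = 442 ; 430 × 0.166 = 71 ⇒ total 513
15–29: 310 × 0.961 = 298
30–44: 1450 × 0.944 = 1369
45–59: 430 × 0.944 = 406
60–74: 1010 × 0.962 = 972
75–89: 1200 × 0.957 = 1148
Net migration: 15–29 + 30 → 328; 75–89 − 47 → 1101
End of period: [513, 328, 1369, 406, 972, 1101]
After projecting period 2:
Births: 328 × 0.305 = 100 ; 1369 × 0.166 = 227 ⇒ total 327
15–29: 513 × 0.961 = 493
30–44: 328 × 0.944 = 310
45–59: 1369 × 0.944 = 1292
60–74: 406 × 0.962 = 391
75–89: 972 × 0.957 = 930
Net migration: 15–29 + 30 → 523; 75–89 − 47 → 883
End of period: [327, 523, 310, 1292, 391, 883]
After projecting period 3:
Births: 523 × 0.305 = 160 ; 310 × 0.166 = 51 ⇒ total 211
15–29: 327 × 0.961 = 314
30–44: 523 × 0.944 = 494
45–59: 310 × 0.944 = 293
60–74: 1292 × 0.962 = 1243
75–89: 391 × 0.957 = 374
Net migration: 15–29 + 30 → 344; 75–89 − 47 → 327
End of period: [211, 344, 494, 293, 1243, 327]
Total after period 3: 211 + 344 + 494 + 293 + 1243 + 327 = 2912

2912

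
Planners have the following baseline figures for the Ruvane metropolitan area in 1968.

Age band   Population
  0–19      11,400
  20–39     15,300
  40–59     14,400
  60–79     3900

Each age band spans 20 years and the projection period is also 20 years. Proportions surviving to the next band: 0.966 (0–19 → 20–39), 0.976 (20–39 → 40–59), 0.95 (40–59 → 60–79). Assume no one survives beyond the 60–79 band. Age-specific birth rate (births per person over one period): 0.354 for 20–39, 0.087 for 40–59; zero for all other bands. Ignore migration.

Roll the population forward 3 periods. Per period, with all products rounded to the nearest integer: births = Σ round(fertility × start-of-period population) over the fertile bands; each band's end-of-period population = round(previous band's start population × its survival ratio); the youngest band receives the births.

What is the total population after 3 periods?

24733

(Groups numbered youngest = 1 to oldest = 4.)
After projecting period 1:
Births: 15300 * 0.354 = 5416  |  14400 * 0.087 = 1253 → total 6669
Group 2: 11400 * 0.966 = 11012
Group 3: 15300 * 0.976 = 14933
Group 4: 14400 * 0.95 = 13680
→ [6669, 11012, 14933, 13680]
After projecting period 2:
Births: 11012 * 0.354 = 3898  |  14933 * 0.087 = 1299 → total 5197
Group 2: 6669 * 0.966 = 6442
Group 3: 11012 * 0.976 = 10748
Group 4: 14933 * 0.95 = 14186
→ [5197, 6442, 10748, 14186]
After projecting period 3:
Births: 6442 * 0.354 = 2280  |  10748 * 0.087 = 935 → total 3215
Group 2: 5197 * 0.966 = 5020
Group 3: 6442 * 0.976 = 6287
Group 4: 10748 * 0.95 = 10211
→ [3215, 5020, 6287, 10211]
Total after period 3: 3215 + 5020 + 6287 + 10211 = 24733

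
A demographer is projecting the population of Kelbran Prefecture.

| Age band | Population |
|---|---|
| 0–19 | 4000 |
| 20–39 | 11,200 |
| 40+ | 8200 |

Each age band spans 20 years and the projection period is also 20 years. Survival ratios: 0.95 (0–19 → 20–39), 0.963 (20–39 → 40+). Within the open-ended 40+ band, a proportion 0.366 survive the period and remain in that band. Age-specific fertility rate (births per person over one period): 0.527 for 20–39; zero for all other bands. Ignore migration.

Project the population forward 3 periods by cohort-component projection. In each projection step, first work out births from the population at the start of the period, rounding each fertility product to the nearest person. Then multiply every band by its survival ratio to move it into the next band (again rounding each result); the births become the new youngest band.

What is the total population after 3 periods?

[period 1]
Births: 11200 × 0.527 = 5902
20–39: 4000 × 0.95 = 3800
40+: 11200 × 0.963 + 8200 × 0.366 = 10786 + 3001 = 13787
Giving 5902 / 3800 / 13787.
[period 2]
Births: 3800 × 0.527 = 2003
20–39: 5902 × 0.95 = 5607
40+: 3800 × 0.963 + 13787 × 0.366 = 3659 + 5046 = 8705
Giving 2003 / 5607 / 8705.
[period 3]
Births: 5607 × 0.527 = 2955
20–39: 2003 × 0.95 = 1903
40+: 5607 × 0.963 + 8705 × 0.366 = 5400 + 3186 = 8586
Giving 2955 / 1903 / 8586.
Total after period 3: 2955 + 1903 + 8586 = 13444

13444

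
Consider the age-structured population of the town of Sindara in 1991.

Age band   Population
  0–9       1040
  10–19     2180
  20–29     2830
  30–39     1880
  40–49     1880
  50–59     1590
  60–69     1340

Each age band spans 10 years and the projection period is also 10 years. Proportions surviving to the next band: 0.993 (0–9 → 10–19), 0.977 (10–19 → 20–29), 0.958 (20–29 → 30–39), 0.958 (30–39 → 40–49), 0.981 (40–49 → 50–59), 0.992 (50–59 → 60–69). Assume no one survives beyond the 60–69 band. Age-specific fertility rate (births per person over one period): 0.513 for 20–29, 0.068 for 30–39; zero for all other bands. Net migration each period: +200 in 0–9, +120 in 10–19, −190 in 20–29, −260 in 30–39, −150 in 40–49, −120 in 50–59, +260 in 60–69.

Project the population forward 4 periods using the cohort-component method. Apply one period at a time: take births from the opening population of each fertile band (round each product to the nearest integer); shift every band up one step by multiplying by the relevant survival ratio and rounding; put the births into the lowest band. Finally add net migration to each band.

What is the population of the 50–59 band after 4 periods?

1236

[period 1]
Births: 2830 * 0.513 = 1452  |  1880 * 0.068 = 128 → 1580
10–19: 1040 * 0.993 = 1033
20–29: 2180 * 0.977 = 2130
30–39: 2830 * 0.958 = 2711
40–49: 1880 * 0.958 = 1801
50–59: 1880 * 0.981 = 1844
60–69: 1590 * 0.992 = 1577
Net migration: 0–9 + 200 → 1780; 10–19 + 120 → 1153; 20–29 − 190 → 1940; 30–39 − 260 → 2451; 40–49 − 150 → 1651; 50–59 − 120 → 1724; 60–69 + 260 → 1837
End of period: [1780, 1153, 1940, 2451, 1651, 1724, 1837]
[period 2]
Births: 1940 * 0.513 = 995  |  2451 * 0.068 = 167 → 1162
10–19: 1780 * 0.993 = 1768
20–29: 1153 * 0.977 = 1126
30–39: 1940 * 0.958 = 1859
40–49: 2451 * 0.958 = 2348
50–59: 1651 * 0.981 = 1620
60–69: 1724 * 0.992 = 1710
Net migration: 0–9 + 200 → 1362; 10–19 + 120 → 1888; 20–29 − 190 → 936; 30–39 − 260 → 1599; 40–49 − 150 → 2198; 50–59 − 120 → 1500; 60–69 + 260 → 1970
End of period: [1362, 1888, 936, 1599, 2198, 1500, 1970]
[period 3]
Births: 936 * 0.513 = 480  |  1599 * 0.068 = 109 → 589
10–19: 1362 * 0.993 = 1352
20–29: 1888 * 0.977 = 1845
30–39: 936 * 0.958 = 897
40–49: 1599 * 0.958 = 1532
50–59: 2198 * 0.981 = 2156
60–69: 1500 * 0.992 = 1488
Net migration: 0–9 + 200 → 789; 10–19 + 120 → 1472; 20–29 − 190 → 1655; 30–39 − 260 → 637; 40–49 − 150 → 1382; 50–59 − 120 → 2036; 60–69 + 260 → 1748
End of period: [789, 1472, 1655, 637, 1382, 2036, 1748]
[period 4]
Births: 1655 * 0.513 = 849  |  637 * 0.068 = 43 → 892
10–19: 789 * 0.993 = 783
20–29: 1472 * 0.977 = 1438
30–39: 1655 * 0.958 = 1585
40–49: 637 * 0.958 = 610
50–59: 1382 * 0.981 = 1356
60–69: 2036 * 0.992 = 2020
Net migration: 0–9 + 200 → 1092; 10–19 + 120 → 903; 20–29 − 190 → 1248; 30–39 − 260 → 1325; 40–49 − 150 → 460; 50–59 − 120 → 1236; 60–69 + 260 → 2280
End of period: [1092, 903, 1248, 1325, 460, 1236, 2280]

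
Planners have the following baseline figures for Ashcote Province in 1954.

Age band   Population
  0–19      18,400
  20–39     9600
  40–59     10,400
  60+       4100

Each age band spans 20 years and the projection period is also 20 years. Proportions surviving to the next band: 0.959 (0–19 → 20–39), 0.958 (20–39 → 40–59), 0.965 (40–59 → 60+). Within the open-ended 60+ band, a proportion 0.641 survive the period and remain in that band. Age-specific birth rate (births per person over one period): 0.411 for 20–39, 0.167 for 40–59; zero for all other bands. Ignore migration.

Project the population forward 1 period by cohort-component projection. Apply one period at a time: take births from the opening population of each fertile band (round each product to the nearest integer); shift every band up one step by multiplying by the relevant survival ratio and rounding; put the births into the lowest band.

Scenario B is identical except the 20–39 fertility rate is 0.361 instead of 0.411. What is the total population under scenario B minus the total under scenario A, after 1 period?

-480

After projecting period 1:
Births: 9600 × 0.411 = 3946  |  10400 × 0.167 = 1737 — total 5683
20–39: 18400 × 0.959 = 17646
40–59: 9600 × 0.958 = 9197
60+: 10400 × 0.965 + 4100 × 0.641 = 10036 + 2628 = 12664
End of period: [5683, 17646, 9197, 12664]
Scenario A total after 1 period: 45190
Scenario B projection —
After projecting period 1:
Births: 9600 × 0.361 = 3466  |  10400 × 0.167 = 1737 — total 5203
20–39: 18400 × 0.959 = 17646
40–59: 9600 × 0.958 = 9197
60+: 10400 × 0.965 + 4100 × 0.641 = 10036 + 2628 = 12664
End of period: [5203, 17646, 9197, 12664]
Scenario B total after 1 period: 44710
Difference B − A = 44710 − 45190 = -480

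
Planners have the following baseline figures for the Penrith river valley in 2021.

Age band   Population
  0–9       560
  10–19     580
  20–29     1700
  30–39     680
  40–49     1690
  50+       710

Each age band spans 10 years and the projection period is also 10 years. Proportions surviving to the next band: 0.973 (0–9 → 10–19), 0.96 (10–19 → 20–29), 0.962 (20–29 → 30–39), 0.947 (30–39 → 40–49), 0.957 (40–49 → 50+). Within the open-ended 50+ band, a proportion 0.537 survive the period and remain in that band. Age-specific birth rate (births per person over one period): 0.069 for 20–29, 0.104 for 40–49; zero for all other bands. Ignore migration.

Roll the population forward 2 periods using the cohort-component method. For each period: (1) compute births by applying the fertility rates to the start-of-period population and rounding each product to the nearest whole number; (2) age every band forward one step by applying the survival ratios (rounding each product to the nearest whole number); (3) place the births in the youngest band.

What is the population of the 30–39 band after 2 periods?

536

Call the groups 1 to 6, youngest first.
After projecting period 1:
Births: 1700 * 0.069 = 117, 1690 * 0.104 = 176 → 293
Group 2: 560 * 0.973 = 545
Group 3: 580 * 0.96 = 557
Group 4: 1700 * 0.962 = 1635
Group 5: 680 * 0.947 = 644
Group 6: 1690 * 0.957 + 710 * 0.537 = 1617 + 381 = 1998
End of period: [293, 545, 557, 1635, 644, 1998]
After projecting period 2:
Births: 557 * 0.069 = 38, 644 * 0.104 = 67 → 105
Group 2: 293 * 0.973 = 285
Group 3: 545 * 0.96 = 523
Group 4: 557 * 0.962 = 536
Group 5: 1635 * 0.947 = 1548
Group 6: 644 * 0.957 + 1998 * 0.537 = 616 + 1073 = 1689
End of period: [105, 285, 523, 536, 1548, 1689]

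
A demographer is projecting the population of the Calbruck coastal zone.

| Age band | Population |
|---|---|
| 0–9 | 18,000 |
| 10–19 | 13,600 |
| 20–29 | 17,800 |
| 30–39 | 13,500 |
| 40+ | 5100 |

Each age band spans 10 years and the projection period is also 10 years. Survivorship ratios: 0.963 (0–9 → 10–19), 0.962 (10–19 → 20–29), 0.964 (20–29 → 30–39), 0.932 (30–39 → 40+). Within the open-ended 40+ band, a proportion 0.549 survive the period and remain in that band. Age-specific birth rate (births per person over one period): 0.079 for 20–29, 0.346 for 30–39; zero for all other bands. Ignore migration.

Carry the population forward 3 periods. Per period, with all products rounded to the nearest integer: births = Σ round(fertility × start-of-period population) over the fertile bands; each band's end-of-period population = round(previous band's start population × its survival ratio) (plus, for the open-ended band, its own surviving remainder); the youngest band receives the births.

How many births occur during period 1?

6077

Period 1:
Births: 17800 * 0.079 = 1406, 13500 * 0.346 = 4671 — total 6077
10–19: 18000 * 0.963 = 17334
20–29: 13600 * 0.962 = 13083
30–39: 17800 * 0.964 = 17159
40+: 13500 * 0.932 + 5100 * 0.549 = 12582 + 2800 = 15382
Population now: 0–9=6077, 10–19=17334, 20–29=13083, 30–39=17159, 40+=15382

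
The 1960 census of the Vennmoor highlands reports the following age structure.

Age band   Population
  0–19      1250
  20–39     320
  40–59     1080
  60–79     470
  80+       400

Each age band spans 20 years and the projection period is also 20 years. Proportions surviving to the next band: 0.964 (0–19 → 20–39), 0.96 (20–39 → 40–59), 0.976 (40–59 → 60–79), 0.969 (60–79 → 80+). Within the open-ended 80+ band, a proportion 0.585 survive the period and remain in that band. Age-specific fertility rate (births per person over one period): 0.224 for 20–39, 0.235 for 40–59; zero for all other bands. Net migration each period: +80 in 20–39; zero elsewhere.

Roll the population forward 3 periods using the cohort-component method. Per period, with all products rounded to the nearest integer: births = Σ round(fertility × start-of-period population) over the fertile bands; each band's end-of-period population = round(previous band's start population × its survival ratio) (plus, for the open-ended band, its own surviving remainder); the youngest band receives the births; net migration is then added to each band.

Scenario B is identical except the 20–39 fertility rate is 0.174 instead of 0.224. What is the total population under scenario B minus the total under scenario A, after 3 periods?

-98

Numbering the groups 1..5 from youngest to oldest:
Period 1:
Births: 320 × 0.224 = 72 ; 1080 × 0.235 = 254 ⇒ total 326
Group 2: 1250 × 0.964 = 1205
Group 3: 320 × 0.96 = 307
Group 4: 1080 × 0.976 = 1054
Group 5: 470 × 0.969 + 400 × 0.585 = 455 + 234 = 689
Net migration: Group 2 + 80 → 1285
Giving 326 / 1285 / 307 / 1054 / 689.
Period 2:
Births: 1285 × 0.224 = 288 ; 307 × 0.235 = 72 ⇒ total 360
Group 2: 326 × 0.964 = 314
Group 3: 1285 × 0.96 = 1234
Group 4: 307 × 0.976 = 300
Group 5: 1054 × 0.969 + 689 × 0.585 = 1021 + 403 = 1424
Net migration: Group 2 + 80 → 394
Giving 360 / 394 / 1234 / 300 / 1424.
Period 3:
Births: 394 × 0.224 = 88 ; 1234 × 0.235 = 290 ⇒ total 378
Group 2: 360 × 0.964 = 347
Group 3: 394 × 0.96 = 378
Group 4: 1234 × 0.976 = 1204
Group 5: 300 × 0.969 + 1424 × 0.585 = 291 + 833 = 1124
Net migration: Group 2 + 80 → 427
Giving 378 / 427 / 378 / 1204 / 1124.
Scenario A total after 3 periods: 3511
Scenario B projection —
Period 1:
Births: 320 × 0.174 = 56 ; 1080 × 0.235 = 254 ⇒ total 310
Group 2: 1250 × 0.964 = 1205
Group 3: 320 × 0.96 = 307
Group 4: 1080 × 0.976 = 1054
Group 5: 470 × 0.969 + 400 × 0.585 = 455 + 234 = 689
Net migration: Group 2 + 80 → 1285
Giving 310 / 1285 / 307 / 1054 / 689.
Period 2:
Births: 1285 × 0.174 = 224 ; 307 × 0.235 = 72 ⇒ total 296
Group 2: 310 × 0.964 = 299
Group 3: 1285 × 0.96 = 1234
Group 4: 307 × 0.976 = 300
Group 5: 1054 × 0.969 + 689 × 0.585 = 1021 + 403 = 1424
Net migration: Group 2 + 80 → 379
Giving 296 / 379 / 1234 / 300 / 1424.
Period 3:
Births: 379 × 0.174 = 66 ; 1234 × 0.235 = 290 ⇒ total 356
Group 2: 296 × 0.964 = 285
Group 3: 379 × 0.96 = 364
Group 4: 1234 × 0.976 = 1204
Group 5: 300 × 0.969 + 1424 × 0.585 = 291 + 833 = 1124
Net migration: Group 2 + 80 → 365
Giving 356 / 365 / 364 / 1204 / 1124.
Scenario B total after 3 periods: 3413
Difference B − A = 3413 − 3511 = -98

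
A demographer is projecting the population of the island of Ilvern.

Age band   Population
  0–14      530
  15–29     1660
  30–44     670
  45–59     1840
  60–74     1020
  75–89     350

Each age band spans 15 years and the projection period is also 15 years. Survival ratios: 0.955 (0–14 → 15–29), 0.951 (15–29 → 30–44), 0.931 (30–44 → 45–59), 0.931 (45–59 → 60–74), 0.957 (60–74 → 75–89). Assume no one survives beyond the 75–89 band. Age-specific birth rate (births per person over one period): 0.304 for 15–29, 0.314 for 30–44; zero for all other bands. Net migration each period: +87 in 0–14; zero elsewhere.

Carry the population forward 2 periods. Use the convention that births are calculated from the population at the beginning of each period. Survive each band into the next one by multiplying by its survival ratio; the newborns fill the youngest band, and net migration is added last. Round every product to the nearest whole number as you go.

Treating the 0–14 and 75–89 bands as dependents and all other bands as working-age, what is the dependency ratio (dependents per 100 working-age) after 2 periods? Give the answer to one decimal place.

72.0

Call the groups 1 to 6, youngest first.
Period 1:
Births: 1660 × 0.304 = 505  |  670 × 0.314 = 210 — total 715
Group 2: 530 × 0.955 = 506
Group 3: 1660 × 0.951 = 1579
Group 4: 670 × 0.931 = 624
Group 5: 1840 × 0.931 = 1713
Group 6: 1020 × 0.957 = 976
Net migration: Group 1 + 87 → 802
Population now: 0–14=802, 15–29=506, 30–44=1579, 45–59=624, 60–74=1713, 75–89=976
Period 2:
Births: 506 × 0.304 = 154  |  1579 × 0.314 = 496 — total 650
Group 2: 802 × 0.955 = 766
Group 3: 506 × 0.951 = 481
Group 4: 1579 × 0.931 = 1470
Group 5: 624 × 0.931 = 581
Group 6: 1713 × 0.957 = 1639
Net migration: Group 1 + 87 → 737
Population now: 0–14=737, 15–29=766, 30–44=481, 45–59=1470, 60–74=581, 75–89=1639
Dependents (band 0–14 + band 75–89) = 737 + 1639 = 2376; working-age = 3298; ratio = 2376/3298 × 100 = 72.0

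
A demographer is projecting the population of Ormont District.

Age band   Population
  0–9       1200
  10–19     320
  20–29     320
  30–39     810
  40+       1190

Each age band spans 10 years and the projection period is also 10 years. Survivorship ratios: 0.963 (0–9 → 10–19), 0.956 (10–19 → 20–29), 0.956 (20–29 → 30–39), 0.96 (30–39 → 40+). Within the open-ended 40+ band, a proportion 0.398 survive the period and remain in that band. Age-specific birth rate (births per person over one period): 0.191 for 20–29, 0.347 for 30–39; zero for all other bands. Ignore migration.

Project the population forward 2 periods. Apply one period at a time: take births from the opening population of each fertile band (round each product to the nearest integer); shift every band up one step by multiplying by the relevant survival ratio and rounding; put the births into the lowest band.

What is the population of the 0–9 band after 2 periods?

164

Let group 1 be 0–9 through group 5 = 40+.
After projecting period 1:
Births: 320 × 0.191 = 61, 810 × 0.347 = 281 ⇒ total 342
Group 2: 1200 × 0.963 = 1156
Group 3: 320 × 0.956 = 306
Group 4: 320 × 0.956 = 306
Group 5: 810 × 0.96 + 1190 × 0.398 = 778 + 474 = 1252
→ [342, 1156, 306, 306, 1252]
After projecting period 2:
Births: 306 × 0.191 = 58, 306 × 0.347 = 106 ⇒ total 164
Group 2: 342 × 0.963 = 329
Group 3: 1156 × 0.956 = 1105
Group 4: 306 × 0.956 = 293
Group 5: 306 × 0.96 + 1252 × 0.398 = 294 + 498 = 792
→ [164, 329, 1105, 293, 792]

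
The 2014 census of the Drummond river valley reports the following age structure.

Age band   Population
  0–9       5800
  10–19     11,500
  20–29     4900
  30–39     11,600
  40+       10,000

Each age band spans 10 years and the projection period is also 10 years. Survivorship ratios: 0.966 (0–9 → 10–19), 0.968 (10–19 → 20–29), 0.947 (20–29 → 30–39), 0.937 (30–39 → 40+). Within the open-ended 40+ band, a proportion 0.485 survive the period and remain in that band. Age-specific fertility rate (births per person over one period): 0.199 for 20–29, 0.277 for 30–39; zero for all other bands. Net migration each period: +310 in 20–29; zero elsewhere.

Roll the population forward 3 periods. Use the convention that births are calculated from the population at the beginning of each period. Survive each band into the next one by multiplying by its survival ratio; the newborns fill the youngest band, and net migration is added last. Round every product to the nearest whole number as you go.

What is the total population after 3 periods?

After projecting period 1:
Births: 4900 * 0.199 = 975  |  11600 * 0.277 = 3213 → total 4188
10–19: 5800 * 0.966 = 5603
20–29: 11500 * 0.968 = 11132
30–39: 4900 * 0.947 = 4640
40+: 11600 * 0.937 + 10000 * 0.485 = 10869 + 4850 = 15719
Net migration: 20–29 + 310 → 11442
End of period: [4188, 5603, 11442, 4640, 15719]
After projecting period 2:
Births: 11442 * 0.199 = 2277  |  4640 * 0.277 = 1285 → total 3562
10–19: 4188 * 0.966 = 4046
20–29: 5603 * 0.968 = 5424
30–39: 11442 * 0.947 = 10836
40+: 4640 * 0.937 + 15719 * 0.485 = 4348 + 7624 = 11972
Net migration: 20–29 + 310 → 5734
End of period: [3562, 4046, 5734, 10836, 11972]
After projecting period 3:
Births: 5734 * 0.199 = 1141  |  10836 * 0.277 = 3002 → total 4143
10–19: 3562 * 0.966 = 3441
20–29: 4046 * 0.968 = 3917
30–39: 5734 * 0.947 = 5430
40+: 10836 * 0.937 + 11972 * 0.485 = 10153 + 5806 = 15959
Net migration: 20–29 + 310 → 4227
End of period: [4143, 3441, 4227, 5430, 15959]
Total after period 3: 4143 + 3441 + 4227 + 5430 + 15959 = 33200

33200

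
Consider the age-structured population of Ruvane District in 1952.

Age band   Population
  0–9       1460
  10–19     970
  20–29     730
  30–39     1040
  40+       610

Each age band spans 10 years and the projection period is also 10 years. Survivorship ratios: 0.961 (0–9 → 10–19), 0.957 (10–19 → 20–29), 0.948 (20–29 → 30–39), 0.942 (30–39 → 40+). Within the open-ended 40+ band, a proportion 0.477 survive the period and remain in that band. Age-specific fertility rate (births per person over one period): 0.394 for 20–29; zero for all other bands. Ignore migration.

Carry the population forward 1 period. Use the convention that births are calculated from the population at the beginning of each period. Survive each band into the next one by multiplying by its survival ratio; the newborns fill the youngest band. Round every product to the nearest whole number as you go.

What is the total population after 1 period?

4582

(Groups numbered youngest = 1 to oldest = 5.)
Period 1.
Births: 730 * 0.394 = 288
Group 2: 1460 * 0.961 = 1403
Group 3: 970 * 0.957 = 928
Group 4: 730 * 0.948 = 692
Group 5: 1040 * 0.942 + 610 * 0.477 = 980 + 291 = 1271
End of period: [288, 1403, 928, 692, 1271]
Total after period 1: 288 + 1403 + 928 + 692 + 1271 = 4582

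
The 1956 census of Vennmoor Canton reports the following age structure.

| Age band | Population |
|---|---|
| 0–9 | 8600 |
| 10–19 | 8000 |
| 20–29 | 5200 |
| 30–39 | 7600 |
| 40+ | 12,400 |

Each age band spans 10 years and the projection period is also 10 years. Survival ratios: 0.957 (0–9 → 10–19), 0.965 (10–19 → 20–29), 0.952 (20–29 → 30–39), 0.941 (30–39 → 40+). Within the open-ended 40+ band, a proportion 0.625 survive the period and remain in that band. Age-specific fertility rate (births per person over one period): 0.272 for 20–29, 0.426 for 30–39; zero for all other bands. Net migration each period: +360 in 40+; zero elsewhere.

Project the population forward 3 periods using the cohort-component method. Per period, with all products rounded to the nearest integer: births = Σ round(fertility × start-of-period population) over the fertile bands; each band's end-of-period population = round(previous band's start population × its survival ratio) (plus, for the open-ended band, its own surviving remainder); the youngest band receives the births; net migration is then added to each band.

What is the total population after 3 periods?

Call the bands 1 to 5, youngest first.
Period 1.
Births: 5200 × 0.272 = 1414, 7600 × 0.426 = 3238 → total 4652
Band 2: 8600 × 0.957 = 8230
Band 3: 8000 × 0.965 = 7720
Band 4: 5200 × 0.952 = 4950
Band 5: 7600 × 0.941 + 12400 × 0.625 = 7152 + 7750 = 14902
Net migration: Band 5 + 360 → 15262
End of period: [4652, 8230, 7720, 4950, 15262]
Period 2.
Births: 7720 × 0.272 = 2100, 4950 × 0.426 = 2109 → total 4209
Band 2: 4652 × 0.957 = 4452
Band 3: 8230 × 0.965 = 7942
Band 4: 7720 × 0.952 = 7349
Band 5: 4950 × 0.941 + 15262 × 0.625 = 4658 + 9539 = 14197
Net migration: Band 5 + 360 → 14557
End of period: [4209, 4452, 7942, 7349, 14557]
Period 3.
Births: 7942 × 0.272 = 2160, 7349 × 0.426 = 3131 → total 5291
Band 2: 4209 × 0.957 = 4028
Band 3: 4452 × 0.965 = 4296
Band 4: 7942 × 0.952 = 7561
Band 5: 7349 × 0.941 + 14557 × 0.625 = 6915 + 9098 = 16013
Net migration: Band 5 + 360 → 16373
End of period: [5291, 4028, 4296, 7561, 16373]
Total after period 3: 5291 + 4028 + 4296 + 7561 + 16373 = 37549

37549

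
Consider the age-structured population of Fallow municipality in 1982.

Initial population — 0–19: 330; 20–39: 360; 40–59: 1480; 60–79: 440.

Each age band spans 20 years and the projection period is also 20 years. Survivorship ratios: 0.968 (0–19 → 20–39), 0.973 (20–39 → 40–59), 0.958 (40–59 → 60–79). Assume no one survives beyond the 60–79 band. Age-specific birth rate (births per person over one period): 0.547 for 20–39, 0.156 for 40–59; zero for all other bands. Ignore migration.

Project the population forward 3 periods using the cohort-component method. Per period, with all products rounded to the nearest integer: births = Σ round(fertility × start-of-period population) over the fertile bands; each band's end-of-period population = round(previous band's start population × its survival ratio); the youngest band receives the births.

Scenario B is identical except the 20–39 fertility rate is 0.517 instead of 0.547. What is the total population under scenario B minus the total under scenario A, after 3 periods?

Period 1:
Births: 360 * 0.547 = 197 ; 1480 * 0.156 = 231 — total 428
20–39: 330 * 0.968 = 319
40–59: 360 * 0.973 = 350
60–79: 1480 * 0.958 = 1418
Population now: 0–19=428, 20–39=319, 40–59=350, 60–79=1418
Period 2:
Births: 319 * 0.547 = 174 ; 350 * 0.156 = 55 — total 229
20–39: 428 * 0.968 = 414
40–59: 319 * 0.973 = 310
60–79: 350 * 0.958 = 335
Population now: 0–19=229, 20–39=414, 40–59=310, 60–79=335
Period 3:
Births: 414 * 0.547 = 226 ; 310 * 0.156 = 48 — total 274
20–39: 229 * 0.968 = 222
40–59: 414 * 0.973 = 403
60–79: 310 * 0.958 = 297
Population now: 0–19=274, 20–39=222, 40–59=403, 60–79=297
Scenario A total after 3 periods: 1196
Scenario B projection —
Period 1:
Births: 360 * 0.517 = 186 ; 1480 * 0.156 = 231 — total 417
20–39: 330 * 0.968 = 319
40–59: 360 * 0.973 = 350
60–79: 1480 * 0.958 = 1418
Population now: 0–19=417, 20–39=319, 40–59=350, 60–79=1418
Period 2:
Births: 319 * 0.517 = 165 ; 350 * 0.156 = 55 — total 220
20–39: 417 * 0.968 = 404
40–59: 319 * 0.973 = 310
60–79: 350 * 0.958 = 335
Population now: 0–19=220, 20–39=404, 40–59=310, 60–79=335
Period 3:
Births: 404 * 0.517 = 209 ; 310 * 0.156 = 48 — total 257
20–39: 220 * 0.968 = 213
40–59: 404 * 0.973 = 393
60–79: 310 * 0.958 = 297
Population now: 0–19=257, 20–39=213, 40–59=393, 60–79=297
Scenario B total after 3 periods: 1160
Difference B − A = 1160 − 1196 = -36

-36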